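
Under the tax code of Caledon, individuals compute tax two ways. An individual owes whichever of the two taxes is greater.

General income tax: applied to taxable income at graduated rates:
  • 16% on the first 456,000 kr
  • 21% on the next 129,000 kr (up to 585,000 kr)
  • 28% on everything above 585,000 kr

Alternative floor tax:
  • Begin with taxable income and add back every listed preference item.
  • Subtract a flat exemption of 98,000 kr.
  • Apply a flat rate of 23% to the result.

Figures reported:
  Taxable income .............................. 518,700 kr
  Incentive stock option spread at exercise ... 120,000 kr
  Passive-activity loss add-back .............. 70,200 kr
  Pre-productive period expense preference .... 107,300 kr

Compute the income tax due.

Alternative floor tax:
  Adjusted income: 518,700 kr + 120,000 kr + 70,200 kr + 107,300 kr = 816,200 kr
  Less exemption 98,000 kr → base 718,200 kr
  718,200 kr × 23% = 165,186 kr

General income tax:
  456,000 kr × 16% = 72,960 kr
  62,700 kr × 21% = 13,167 kr
  → 86,127 kr

165,186 kr > 86,127 kr, so the alternative floor tax is the binding amount.

165,186 kr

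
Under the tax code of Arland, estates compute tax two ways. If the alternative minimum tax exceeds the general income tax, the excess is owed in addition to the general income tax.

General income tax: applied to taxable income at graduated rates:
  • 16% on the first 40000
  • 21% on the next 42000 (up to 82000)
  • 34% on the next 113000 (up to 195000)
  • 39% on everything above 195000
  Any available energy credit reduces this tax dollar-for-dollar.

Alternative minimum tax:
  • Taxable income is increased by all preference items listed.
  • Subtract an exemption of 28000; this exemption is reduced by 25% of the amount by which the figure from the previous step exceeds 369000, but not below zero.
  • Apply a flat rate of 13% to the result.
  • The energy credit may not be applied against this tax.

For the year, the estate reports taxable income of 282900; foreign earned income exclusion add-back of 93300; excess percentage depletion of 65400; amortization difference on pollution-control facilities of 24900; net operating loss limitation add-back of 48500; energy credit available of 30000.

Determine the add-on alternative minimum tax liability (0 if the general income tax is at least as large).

Alternative minimum tax:
  Adjusted income: 282900 + 93300 + 65400 + 24900 + 48500 = 515000
  Exemption: 25% × (515000 − 369000) = 36500 ≥ 28000, so the exemption is fully phased out
  Base: 515000 − 0 = 515000
  515000 × 13% = 66950

General income tax:
  40000 × 16% = 6400
  42000 × 21% = 8820
  113000 × 34% = 38420
  87900 × 39% = 34281
  → 87921
  Less energy credit 30000 → 57921

Excess of alternative minimum tax over general income tax: 66950 − 57921 = 9029.

9029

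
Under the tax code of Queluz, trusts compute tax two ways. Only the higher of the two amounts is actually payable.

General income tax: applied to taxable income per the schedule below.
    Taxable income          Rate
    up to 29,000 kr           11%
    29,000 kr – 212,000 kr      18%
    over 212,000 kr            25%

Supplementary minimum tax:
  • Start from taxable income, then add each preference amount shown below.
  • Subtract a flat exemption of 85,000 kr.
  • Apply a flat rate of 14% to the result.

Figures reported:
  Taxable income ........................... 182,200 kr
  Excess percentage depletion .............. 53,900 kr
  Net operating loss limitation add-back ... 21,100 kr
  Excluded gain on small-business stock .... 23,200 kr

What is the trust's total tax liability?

Supplementary minimum tax:
  Adjusted income: 182,200 kr + 53,900 kr + 21,100 kr + 23,200 kr = 280,400 kr
  Less exemption 85,000 kr → base 195,400 kr
  195,400 kr × 14% = 27,356 kr

General income tax:
  29,000 kr × 11% = 3,190 kr
  153,200 kr × 18% = 27,576 kr
  → 30,766 kr

30,766 kr > 27,356 kr, so the general income tax governs.

30,766 kr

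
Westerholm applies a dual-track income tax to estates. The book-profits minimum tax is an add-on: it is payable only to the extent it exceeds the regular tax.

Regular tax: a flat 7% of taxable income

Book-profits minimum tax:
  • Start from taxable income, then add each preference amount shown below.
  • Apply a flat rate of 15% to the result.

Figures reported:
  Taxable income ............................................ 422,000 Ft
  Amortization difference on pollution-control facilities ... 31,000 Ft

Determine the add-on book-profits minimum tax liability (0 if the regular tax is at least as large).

38,410 Ft

Book-profits minimum tax:
  Adjusted income: 422,000 Ft + 31,000 Ft = 453,000 Ft
  453,000 Ft × 15% = 67,950 Ft

Regular tax:
  422,000 Ft × 7% = 29,540 Ft

Excess of book-profits minimum tax over regular tax: 67,950 Ft − 29,540 Ft = 38,410 Ft.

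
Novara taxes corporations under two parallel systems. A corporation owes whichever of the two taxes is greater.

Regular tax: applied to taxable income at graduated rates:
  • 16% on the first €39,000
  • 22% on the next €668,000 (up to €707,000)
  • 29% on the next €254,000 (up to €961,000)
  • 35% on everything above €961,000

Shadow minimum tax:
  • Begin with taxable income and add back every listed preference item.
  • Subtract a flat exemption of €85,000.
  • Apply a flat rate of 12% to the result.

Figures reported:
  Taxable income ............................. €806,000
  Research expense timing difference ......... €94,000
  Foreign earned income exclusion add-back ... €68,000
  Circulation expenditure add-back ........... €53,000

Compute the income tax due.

Regular tax:
  €39,000 × 16% = €6,240
  €668,000 × 22% = €146,960
  €99,000 × 29% = €28,710
  → €181,910

Shadow minimum tax:
  Adjusted income: €806,000 + €94,000 + €68,000 + €53,000 = €1,021,000
  Less exemption €85,000 → base €936,000
  €936,000 × 12% = €112,320

€181,910 > €112,320, so the regular tax governs.

€181,910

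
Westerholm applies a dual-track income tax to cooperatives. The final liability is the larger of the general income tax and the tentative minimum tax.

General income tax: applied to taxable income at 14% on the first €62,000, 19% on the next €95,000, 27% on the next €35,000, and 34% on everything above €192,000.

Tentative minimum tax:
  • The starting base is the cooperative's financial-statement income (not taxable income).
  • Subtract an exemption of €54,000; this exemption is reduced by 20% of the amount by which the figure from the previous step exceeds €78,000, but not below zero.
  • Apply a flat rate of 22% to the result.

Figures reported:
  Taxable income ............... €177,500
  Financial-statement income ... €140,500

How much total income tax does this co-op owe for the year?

€32,265

Tentative minimum tax:
  Base (financial-statement income): €140,500
  Exemption: €54,000 − 20% × (€140,500 − €78,000) = €54,000 − €12,500 = €41,500
  Base: €140,500 − €41,500 = €99,000
  €99,000 × 22% = €21,780

General income tax:
  €62,000 × 14% = €8,680
  €95,000 × 19% = €18,050
  €20,500 × 27% = €5,535
  → €32,265

€32,265 > €21,780, so the general income tax governs.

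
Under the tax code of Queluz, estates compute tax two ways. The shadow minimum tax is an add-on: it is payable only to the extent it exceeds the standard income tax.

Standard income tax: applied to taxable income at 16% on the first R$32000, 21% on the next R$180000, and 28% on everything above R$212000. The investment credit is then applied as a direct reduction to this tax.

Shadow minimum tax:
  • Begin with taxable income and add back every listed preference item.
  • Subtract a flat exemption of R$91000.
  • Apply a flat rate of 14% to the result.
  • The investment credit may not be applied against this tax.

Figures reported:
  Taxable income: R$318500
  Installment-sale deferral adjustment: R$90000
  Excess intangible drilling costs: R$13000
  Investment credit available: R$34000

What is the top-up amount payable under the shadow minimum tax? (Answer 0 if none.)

R$7530

Shadow minimum tax:
  Adjusted income: R$318500 + R$90000 + R$13000 = R$421500
  Less exemption R$91000 → base R$330500
  R$330500 × 14% = R$46270

Standard income tax:
  R$32000 × 16% = R$5120
  R$180000 × 21% = R$37800
  R$106500 × 28% = R$29820
  → R$72740
  Less investment credit R$34000 → R$38740

Excess of shadow minimum tax over standard income tax: R$46270 − R$38740 = R$7530.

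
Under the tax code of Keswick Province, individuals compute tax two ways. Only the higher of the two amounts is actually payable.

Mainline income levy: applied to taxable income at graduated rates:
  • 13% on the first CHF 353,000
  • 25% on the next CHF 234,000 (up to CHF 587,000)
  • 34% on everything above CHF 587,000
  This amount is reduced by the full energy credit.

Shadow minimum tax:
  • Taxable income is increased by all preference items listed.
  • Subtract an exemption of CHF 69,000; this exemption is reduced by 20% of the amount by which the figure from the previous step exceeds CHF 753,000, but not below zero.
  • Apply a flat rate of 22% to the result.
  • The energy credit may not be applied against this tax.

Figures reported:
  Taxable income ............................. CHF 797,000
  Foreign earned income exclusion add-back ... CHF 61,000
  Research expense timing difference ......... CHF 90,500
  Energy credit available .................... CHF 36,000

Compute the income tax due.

Mainline income levy:
  CHF 353,000 × 13% = CHF 45,890
  CHF 234,000 × 25% = CHF 58,500
  CHF 210,000 × 34% = CHF 71,400
  → CHF 175,790
  Less energy credit CHF 36,000 → CHF 139,790

Shadow minimum tax:
  Adjusted income: CHF 797,000 + CHF 61,000 + CHF 90,500 = CHF 948,500
  Exemption: CHF 69,000 − 20% × (CHF 948,500 − CHF 753,000) = CHF 69,000 − CHF 39,100 = CHF 29,900
  Base: CHF 948,500 − CHF 29,900 = CHF 918,600
  CHF 918,600 × 22% = CHF 202,092

CHF 202,092 > CHF 139,790, so the shadow minimum tax is the binding amount.

CHF 202,092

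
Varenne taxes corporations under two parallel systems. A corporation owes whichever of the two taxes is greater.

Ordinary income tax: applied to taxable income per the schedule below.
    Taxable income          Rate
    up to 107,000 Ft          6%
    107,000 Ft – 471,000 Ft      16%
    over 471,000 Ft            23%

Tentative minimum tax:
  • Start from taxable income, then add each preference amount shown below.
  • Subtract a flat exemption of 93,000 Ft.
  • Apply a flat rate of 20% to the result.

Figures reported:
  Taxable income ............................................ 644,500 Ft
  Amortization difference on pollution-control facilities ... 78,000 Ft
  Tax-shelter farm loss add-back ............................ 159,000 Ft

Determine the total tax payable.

Tentative minimum tax:
  Adjusted income: 644,500 Ft + 78,000 Ft + 159,000 Ft = 881,500 Ft
  Less exemption 93,000 Ft → base 788,500 Ft
  788,500 Ft × 20% = 157,700 Ft

Ordinary income tax:
  107,000 Ft × 6% = 6,420 Ft
  364,000 Ft × 16% = 58,240 Ft
  173,500 Ft × 23% = 39,905 Ft
  → 104,565 Ft

157,700 Ft > 104,565 Ft, so the tentative minimum tax is the binding amount.

157,700 Ft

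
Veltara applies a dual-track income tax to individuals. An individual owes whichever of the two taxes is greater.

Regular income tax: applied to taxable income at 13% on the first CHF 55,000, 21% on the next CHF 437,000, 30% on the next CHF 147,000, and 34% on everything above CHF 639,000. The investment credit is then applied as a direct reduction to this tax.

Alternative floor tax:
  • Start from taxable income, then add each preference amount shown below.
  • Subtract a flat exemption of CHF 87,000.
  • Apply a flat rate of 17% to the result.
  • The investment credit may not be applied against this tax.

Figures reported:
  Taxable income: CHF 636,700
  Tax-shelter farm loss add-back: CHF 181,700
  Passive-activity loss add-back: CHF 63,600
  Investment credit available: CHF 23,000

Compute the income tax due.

CHF 135,150

Alternative floor tax:
  Adjusted income: CHF 636,700 + CHF 181,700 + CHF 63,600 = CHF 882,000
  Less exemption CHF 87,000 → base CHF 795,000
  CHF 795,000 × 17% = CHF 135,150

Regular income tax:
  CHF 55,000 × 13% = CHF 7,150
  CHF 437,000 × 21% = CHF 91,770
  CHF 144,700 × 30% = CHF 43,410
  → CHF 142,330
  Less investment credit CHF 23,000 → CHF 119,330

CHF 135,150 > CHF 119,330, so the alternative floor tax is the binding amount.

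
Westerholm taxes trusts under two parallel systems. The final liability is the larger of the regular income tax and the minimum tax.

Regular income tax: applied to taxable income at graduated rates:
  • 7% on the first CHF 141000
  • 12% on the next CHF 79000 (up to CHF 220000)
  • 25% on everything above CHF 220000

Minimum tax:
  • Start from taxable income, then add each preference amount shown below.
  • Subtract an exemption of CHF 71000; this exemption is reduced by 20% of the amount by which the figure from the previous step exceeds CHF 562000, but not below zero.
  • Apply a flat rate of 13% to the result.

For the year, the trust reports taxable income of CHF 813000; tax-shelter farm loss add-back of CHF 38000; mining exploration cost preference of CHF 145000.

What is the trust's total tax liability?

CHF 167600

Minimum tax:
  Adjusted income: CHF 813000 + CHF 38000 + CHF 145000 = CHF 996000
  Exemption: 20% × (CHF 996000 − CHF 562000) = CHF 86800 ≥ CHF 71000, so the exemption is fully phased out
  Base: CHF 996000 − CHF 0 = CHF 996000
  CHF 996000 × 13% = CHF 129480

Regular income tax:
  CHF 141000 × 7% = CHF 9870
  CHF 79000 × 12% = CHF 9480
  CHF 593000 × 25% = CHF 148250
  → CHF 167600

CHF 167600 > CHF 129480, so the regular income tax governs.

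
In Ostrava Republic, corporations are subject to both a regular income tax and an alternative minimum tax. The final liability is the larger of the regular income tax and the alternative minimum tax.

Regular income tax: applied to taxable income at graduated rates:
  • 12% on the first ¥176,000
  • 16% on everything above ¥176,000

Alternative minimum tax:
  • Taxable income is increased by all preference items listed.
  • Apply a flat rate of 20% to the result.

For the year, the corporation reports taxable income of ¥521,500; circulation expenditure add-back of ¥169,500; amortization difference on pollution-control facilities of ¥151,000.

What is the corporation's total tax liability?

Alternative minimum tax:
  Adjusted income: ¥521,500 + ¥169,500 + ¥151,000 = ¥842,000
  ¥842,000 × 20% = ¥168,400

Regular income tax:
  ¥176,000 × 12% = ¥21,120
  ¥345,500 × 16% = ¥55,280
  → ¥76,400

¥168,400 > ¥76,400, so the alternative minimum tax is the binding amount.

¥168,400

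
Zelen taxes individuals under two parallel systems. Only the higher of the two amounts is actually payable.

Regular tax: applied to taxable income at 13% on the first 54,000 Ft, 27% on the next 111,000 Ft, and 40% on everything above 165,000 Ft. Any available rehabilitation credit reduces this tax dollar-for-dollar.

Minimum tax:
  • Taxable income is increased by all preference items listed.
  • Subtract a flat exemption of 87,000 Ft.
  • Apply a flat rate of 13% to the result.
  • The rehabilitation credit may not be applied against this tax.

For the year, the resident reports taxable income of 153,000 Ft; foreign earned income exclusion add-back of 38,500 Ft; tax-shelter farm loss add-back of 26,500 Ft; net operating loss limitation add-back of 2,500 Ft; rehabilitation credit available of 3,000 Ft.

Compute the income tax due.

Minimum tax:
  Adjusted income: 153,000 Ft + 38,500 Ft + 26,500 Ft + 2,500 Ft = 220,500 Ft
  Less exemption 87,000 Ft → base 133,500 Ft
  133,500 Ft × 13% = 17,355 Ft

Regular tax:
  54,000 Ft × 13% = 7,020 Ft
  99,000 Ft × 27% = 26,730 Ft
  → 33,750 Ft
  Less rehabilitation credit 3,000 Ft → 30,750 Ft

30,750 Ft > 17,355 Ft, so the regular tax governs.

30,750 Ft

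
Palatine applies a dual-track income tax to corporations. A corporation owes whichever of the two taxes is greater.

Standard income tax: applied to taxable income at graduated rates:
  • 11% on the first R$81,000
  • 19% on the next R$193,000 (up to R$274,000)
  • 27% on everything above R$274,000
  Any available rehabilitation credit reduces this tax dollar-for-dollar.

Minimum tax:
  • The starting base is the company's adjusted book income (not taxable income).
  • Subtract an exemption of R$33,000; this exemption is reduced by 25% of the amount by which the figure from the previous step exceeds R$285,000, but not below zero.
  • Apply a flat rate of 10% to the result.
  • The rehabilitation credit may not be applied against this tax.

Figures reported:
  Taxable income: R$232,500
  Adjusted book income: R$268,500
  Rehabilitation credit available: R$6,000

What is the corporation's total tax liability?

R$31,695

Minimum tax:
  Base (adjusted book income): R$268,500
  Exemption: R$268,500 ≤ R$285,000, so full R$33,000 applies
  Base: R$268,500 − R$33,000 = R$235,500
  R$235,500 × 10% = R$23,550

Standard income tax:
  R$81,000 × 11% = R$8,910
  R$151,500 × 19% = R$28,785
  → R$37,695
  Less rehabilitation credit R$6,000 → R$31,695

R$31,695 > R$23,550, so the standard income tax governs.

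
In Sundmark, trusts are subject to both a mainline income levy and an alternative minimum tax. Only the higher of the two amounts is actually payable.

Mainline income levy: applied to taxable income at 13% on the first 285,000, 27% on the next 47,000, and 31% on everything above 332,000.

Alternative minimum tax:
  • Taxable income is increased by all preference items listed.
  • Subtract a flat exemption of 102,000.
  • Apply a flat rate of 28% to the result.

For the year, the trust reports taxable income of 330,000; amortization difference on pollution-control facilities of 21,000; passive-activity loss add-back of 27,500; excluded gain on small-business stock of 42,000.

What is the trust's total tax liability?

89,180

Alternative minimum tax:
  Adjusted income: 330,000 + 21,000 + 27,500 + 42,000 = 420,500
  Less exemption 102,000 → base 318,500
  318,500 × 28% = 89,180

Mainline income levy:
  285,000 × 13% = 37,050
  45,000 × 27% = 12,150
  → 49,200

89,180 > 49,200, so the alternative minimum tax is the binding amount.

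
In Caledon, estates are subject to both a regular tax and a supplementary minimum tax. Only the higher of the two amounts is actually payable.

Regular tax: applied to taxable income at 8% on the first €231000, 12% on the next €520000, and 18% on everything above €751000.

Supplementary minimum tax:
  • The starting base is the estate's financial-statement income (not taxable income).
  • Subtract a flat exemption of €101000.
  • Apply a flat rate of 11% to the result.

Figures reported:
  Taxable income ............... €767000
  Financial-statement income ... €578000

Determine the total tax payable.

€83760

Regular tax:
  €231000 × 8% = €18480
  €520000 × 12% = €62400
  €16000 × 18% = €2880
  → €83760

Supplementary minimum tax:
  Base (financial-statement income): €578000
  Less exemption €101000 → base €477000
  €477000 × 11% = €52470

€83760 > €52470, so the regular tax governs.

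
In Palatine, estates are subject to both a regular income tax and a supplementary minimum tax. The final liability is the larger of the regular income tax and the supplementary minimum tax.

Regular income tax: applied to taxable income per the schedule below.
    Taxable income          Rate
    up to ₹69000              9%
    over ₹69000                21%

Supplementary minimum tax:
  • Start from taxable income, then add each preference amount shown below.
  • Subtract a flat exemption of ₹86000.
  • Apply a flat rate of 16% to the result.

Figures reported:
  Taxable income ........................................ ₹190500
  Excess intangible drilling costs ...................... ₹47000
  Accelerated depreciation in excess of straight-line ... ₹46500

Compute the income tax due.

₹31725

Supplementary minimum tax:
  Adjusted income: ₹190500 + ₹47000 + ₹46500 = ₹284000
  Less exemption ₹86000 → base ₹198000
  ₹198000 × 16% = ₹31680

Regular income tax:
  ₹69000 × 9% = ₹6210
  ₹121500 × 21% = ₹25515
  → ₹31725

₹31725 > ₹31680, so the regular income tax governs.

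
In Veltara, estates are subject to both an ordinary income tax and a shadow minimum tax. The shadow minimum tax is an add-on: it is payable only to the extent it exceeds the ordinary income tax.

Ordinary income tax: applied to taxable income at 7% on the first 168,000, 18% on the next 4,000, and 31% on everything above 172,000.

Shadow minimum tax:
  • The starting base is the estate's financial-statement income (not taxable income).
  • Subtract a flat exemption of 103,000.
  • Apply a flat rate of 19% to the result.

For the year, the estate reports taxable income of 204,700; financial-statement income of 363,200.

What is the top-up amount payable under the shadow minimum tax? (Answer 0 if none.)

26,821

Shadow minimum tax:
  Base (financial-statement income): 363,200
  Less exemption 103,000 → base 260,200
  260,200 × 19% = 49,438

Ordinary income tax:
  168,000 × 7% = 11,760
  4,000 × 18% = 720
  32,700 × 31% = 10,137
  → 22,617

Excess of shadow minimum tax over ordinary income tax: 49,438 − 22,617 = 26,821.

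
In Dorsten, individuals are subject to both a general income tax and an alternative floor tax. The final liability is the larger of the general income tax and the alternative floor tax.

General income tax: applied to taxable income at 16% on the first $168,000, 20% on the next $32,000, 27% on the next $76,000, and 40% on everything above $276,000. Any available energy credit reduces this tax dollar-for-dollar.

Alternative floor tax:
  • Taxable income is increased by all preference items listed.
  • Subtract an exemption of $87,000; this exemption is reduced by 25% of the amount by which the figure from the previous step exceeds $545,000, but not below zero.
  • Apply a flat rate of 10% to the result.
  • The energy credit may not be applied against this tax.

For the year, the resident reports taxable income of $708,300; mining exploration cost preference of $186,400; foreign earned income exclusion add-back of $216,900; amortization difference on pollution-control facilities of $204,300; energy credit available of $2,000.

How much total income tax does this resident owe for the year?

$224,720

Alternative floor tax:
  Adjusted income: $708,300 + $186,400 + $216,900 + $204,300 = $1,315,900
  Exemption: 25% × ($1,315,900 − $545,000) = $192,725 ≥ $87,000, so the exemption is fully phased out
  Base: $1,315,900 − $0 = $1,315,900
  $1,315,900 × 10% = $131,590

General income tax:
  $168,000 × 16% = $26,880
  $32,000 × 20% = $6,400
  $76,000 × 27% = $20,520
  $432,300 × 40% = $172,920
  → $226,720
  Less energy credit $2,000 → $224,720

$224,720 > $131,590, so the general income tax governs.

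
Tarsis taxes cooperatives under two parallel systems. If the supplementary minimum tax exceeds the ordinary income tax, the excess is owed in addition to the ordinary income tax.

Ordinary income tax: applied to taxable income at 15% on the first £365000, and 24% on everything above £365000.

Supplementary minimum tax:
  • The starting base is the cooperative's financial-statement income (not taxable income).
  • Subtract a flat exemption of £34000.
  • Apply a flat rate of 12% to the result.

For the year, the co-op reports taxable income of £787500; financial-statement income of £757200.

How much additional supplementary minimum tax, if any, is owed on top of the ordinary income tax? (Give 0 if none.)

£0

Ordinary income tax:
  £365000 × 15% = £54750
  £422500 × 24% = £101400
  → £156150

Supplementary minimum tax:
  Base (financial-statement income): £757200
  Less exemption £34000 → base £723200
  £723200 × 12% = £86784

£86784 ≤ £156150, so no add-on is due.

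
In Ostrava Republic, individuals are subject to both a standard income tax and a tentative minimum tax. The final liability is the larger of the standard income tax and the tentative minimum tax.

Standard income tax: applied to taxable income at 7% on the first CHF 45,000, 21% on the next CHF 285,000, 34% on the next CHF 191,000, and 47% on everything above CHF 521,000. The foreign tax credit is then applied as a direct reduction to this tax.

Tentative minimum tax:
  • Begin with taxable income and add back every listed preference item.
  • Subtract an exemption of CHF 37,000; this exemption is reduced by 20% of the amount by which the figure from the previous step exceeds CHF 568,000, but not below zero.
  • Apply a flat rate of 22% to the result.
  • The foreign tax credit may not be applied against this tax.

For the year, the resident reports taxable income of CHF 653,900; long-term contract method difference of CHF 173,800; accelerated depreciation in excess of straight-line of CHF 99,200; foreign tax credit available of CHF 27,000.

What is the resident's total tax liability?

CHF 203,918

Tentative minimum tax:
  Adjusted income: CHF 653,900 + CHF 173,800 + CHF 99,200 = CHF 926,900
  Exemption: 20% × (CHF 926,900 − CHF 568,000) = CHF 71,780 ≥ CHF 37,000, so the exemption is fully phased out
  Base: CHF 926,900 − CHF 0 = CHF 926,900
  CHF 926,900 × 22% = CHF 203,918

Standard income tax:
  CHF 45,000 × 7% = CHF 3,150
  CHF 285,000 × 21% = CHF 59,850
  CHF 191,000 × 34% = CHF 64,940
  CHF 132,900 × 47% = CHF 62,463
  → CHF 190,403
  Less foreign tax credit CHF 27,000 → CHF 163,403

CHF 203,918 > CHF 163,403, so the tentative minimum tax is the binding amount.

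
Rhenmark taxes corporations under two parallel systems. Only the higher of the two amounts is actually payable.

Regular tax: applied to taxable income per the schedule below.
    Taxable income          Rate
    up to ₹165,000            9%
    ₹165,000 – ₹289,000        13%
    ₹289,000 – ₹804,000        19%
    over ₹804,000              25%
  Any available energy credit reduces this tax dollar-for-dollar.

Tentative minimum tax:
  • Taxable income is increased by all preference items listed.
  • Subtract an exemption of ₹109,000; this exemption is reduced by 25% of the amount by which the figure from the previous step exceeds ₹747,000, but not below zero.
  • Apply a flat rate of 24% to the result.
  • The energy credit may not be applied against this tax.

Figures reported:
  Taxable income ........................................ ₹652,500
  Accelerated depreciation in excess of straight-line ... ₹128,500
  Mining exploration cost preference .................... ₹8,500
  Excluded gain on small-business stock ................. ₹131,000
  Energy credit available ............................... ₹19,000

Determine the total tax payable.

₹205,170

Tentative minimum tax:
  Adjusted income: ₹652,500 + ₹128,500 + ₹8,500 + ₹131,000 = ₹920,500
  Exemption: ₹109,000 − 25% × (₹920,500 − ₹747,000) = ₹109,000 − ₹43,375 = ₹65,625
  Base: ₹920,500 − ₹65,625 = ₹854,875
  ₹854,875 × 24% = ₹205,170

Regular tax:
  ₹165,000 × 9% = ₹14,850
  ₹124,000 × 13% = ₹16,120
  ₹363,500 × 19% = ₹69,065
  → ₹100,035
  Less energy credit ₹19,000 → ₹81,035

₹205,170 > ₹81,035, so the tentative minimum tax is the binding amount.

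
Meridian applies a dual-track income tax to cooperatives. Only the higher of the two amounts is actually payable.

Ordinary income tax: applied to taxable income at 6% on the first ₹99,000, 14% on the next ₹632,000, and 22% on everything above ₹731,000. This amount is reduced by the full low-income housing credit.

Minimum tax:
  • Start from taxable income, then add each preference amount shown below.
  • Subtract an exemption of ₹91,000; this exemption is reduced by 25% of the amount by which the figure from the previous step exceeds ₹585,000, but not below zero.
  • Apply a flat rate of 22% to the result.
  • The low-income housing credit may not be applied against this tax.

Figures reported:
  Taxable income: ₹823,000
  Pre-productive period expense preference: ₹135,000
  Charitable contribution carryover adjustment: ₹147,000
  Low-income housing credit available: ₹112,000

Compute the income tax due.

₹243,100

Ordinary income tax:
  ₹99,000 × 6% = ₹5,940
  ₹632,000 × 14% = ₹88,480
  ₹92,000 × 22% = ₹20,240
  → ₹114,660
  Less low-income housing credit ₹112,000 → ₹2,660

Minimum tax:
  Adjusted income: ₹823,000 + ₹135,000 + ₹147,000 = ₹1,105,000
  Exemption: 25% × (₹1,105,000 − ₹585,000) = ₹130,000 ≥ ₹91,000, so the exemption is fully phased out
  Base: ₹1,105,000 − ₹0 = ₹1,105,000
  ₹1,105,000 × 22% = ₹243,100

₹243,100 > ₹2,660, so the minimum tax is the binding amount.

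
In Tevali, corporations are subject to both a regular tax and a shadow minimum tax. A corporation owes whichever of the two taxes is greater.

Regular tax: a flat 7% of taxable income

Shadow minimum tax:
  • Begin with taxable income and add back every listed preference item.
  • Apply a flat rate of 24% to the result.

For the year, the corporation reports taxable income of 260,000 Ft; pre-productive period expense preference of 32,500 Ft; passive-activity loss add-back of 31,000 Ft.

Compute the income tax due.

Shadow minimum tax:
  Adjusted income: 260,000 Ft + 32,500 Ft + 31,000 Ft = 323,500 Ft
  323,500 Ft × 24% = 77,640 Ft

Regular tax:
  260,000 Ft × 7% = 18,200 Ft

77,640 Ft > 18,200 Ft, so the shadow minimum tax is the binding amount.

77,640 Ft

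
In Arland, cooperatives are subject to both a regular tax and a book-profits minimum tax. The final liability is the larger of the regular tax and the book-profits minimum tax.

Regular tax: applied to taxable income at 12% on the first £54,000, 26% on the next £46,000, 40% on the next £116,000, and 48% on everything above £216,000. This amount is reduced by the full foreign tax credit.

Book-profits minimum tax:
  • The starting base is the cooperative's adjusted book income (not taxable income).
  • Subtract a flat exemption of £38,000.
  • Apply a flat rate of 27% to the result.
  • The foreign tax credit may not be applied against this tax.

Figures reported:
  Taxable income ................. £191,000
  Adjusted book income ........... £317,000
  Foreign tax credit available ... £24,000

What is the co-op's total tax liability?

Book-profits minimum tax:
  Base (adjusted book income): £317,000
  Less exemption £38,000 → base £279,000
  £279,000 × 27% = £75,330

Regular tax:
  £54,000 × 12% = £6,480
  £46,000 × 26% = £11,960
  £91,000 × 40% = £36,400
  → £54,840
  Less foreign tax credit £24,000 → £30,840

£75,330 > £30,840, so the book-profits minimum tax is the binding amount.

£75,330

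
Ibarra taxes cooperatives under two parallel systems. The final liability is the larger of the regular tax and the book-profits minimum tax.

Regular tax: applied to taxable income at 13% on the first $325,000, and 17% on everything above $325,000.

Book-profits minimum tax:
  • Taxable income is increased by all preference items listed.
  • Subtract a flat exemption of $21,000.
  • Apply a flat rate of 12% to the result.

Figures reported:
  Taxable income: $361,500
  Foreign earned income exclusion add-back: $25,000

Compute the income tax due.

$48,455

Regular tax:
  $325,000 × 13% = $42,250
  $36,500 × 17% = $6,205
  → $48,455

Book-profits minimum tax:
  Adjusted income: $361,500 + $25,000 = $386,500
  Less exemption $21,000 → base $365,500
  $365,500 × 12% = $43,860

$48,455 > $43,860, so the regular tax governs.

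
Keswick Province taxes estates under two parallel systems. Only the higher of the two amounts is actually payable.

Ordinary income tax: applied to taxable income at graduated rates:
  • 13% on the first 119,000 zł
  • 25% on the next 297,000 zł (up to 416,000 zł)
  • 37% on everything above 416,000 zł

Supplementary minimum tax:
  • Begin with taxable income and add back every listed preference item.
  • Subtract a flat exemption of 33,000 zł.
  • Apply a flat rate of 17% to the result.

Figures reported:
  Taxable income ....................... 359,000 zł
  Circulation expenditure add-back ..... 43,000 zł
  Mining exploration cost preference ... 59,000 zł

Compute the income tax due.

Ordinary income tax:
  119,000 zł × 13% = 15,470 zł
  240,000 zł × 25% = 60,000 zł
  → 75,470 zł

Supplementary minimum tax:
  Adjusted income: 359,000 zł + 43,000 zł + 59,000 zł = 461,000 zł
  Less exemption 33,000 zł → base 428,000 zł
  428,000 zł × 17% = 72,760 zł

75,470 zł > 72,760 zł, so the ordinary income tax governs.

75,470 zł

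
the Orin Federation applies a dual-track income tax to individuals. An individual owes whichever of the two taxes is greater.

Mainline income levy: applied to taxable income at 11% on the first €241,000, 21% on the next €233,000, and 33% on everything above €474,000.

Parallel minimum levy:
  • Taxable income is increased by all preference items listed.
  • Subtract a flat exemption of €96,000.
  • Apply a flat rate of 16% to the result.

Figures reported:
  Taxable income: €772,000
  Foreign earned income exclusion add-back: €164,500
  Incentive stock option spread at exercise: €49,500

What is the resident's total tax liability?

Parallel minimum levy:
  Adjusted income: €772,000 + €164,500 + €49,500 = €986,000
  Less exemption €96,000 → base €890,000
  €890,000 × 16% = €142,400

Mainline income levy:
  €241,000 × 11% = €26,510
  €233,000 × 21% = €48,930
  €298,000 × 33% = €98,340
  → €173,780

€173,780 > €142,400, so the mainline income levy governs.

€173,780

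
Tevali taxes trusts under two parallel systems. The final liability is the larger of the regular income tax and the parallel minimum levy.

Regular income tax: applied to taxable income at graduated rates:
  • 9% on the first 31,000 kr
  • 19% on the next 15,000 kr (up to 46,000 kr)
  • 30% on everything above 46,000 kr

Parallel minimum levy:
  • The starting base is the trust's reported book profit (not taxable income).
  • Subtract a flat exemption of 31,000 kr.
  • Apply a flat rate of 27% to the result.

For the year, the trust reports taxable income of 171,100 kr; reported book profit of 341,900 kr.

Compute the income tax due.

83,943 kr

Regular income tax:
  31,000 kr × 9% = 2,790 kr
  15,000 kr × 19% = 2,850 kr
  125,100 kr × 30% = 37,530 kr
  → 43,170 kr

Parallel minimum levy:
  Base (reported book profit): 341,900 kr
  Less exemption 31,000 kr → base 310,900 kr
  310,900 kr × 27% = 83,943 kr

83,943 kr > 43,170 kr, so the parallel minimum levy is the binding amount.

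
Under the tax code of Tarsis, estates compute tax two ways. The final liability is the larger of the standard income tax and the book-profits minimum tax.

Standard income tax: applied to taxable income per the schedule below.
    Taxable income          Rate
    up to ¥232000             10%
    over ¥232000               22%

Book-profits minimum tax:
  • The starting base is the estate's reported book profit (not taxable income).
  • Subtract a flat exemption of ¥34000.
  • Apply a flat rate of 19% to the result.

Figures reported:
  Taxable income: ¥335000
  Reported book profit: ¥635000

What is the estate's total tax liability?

Book-profits minimum tax:
  Base (reported book profit): ¥635000
  Less exemption ¥34000 → base ¥601000
  ¥601000 × 19% = ¥114190

Standard income tax:
  ¥232000 × 10% = ¥23200
  ¥103000 × 22% = ¥22660
  → ¥45860

¥114190 > ¥45860, so the book-profits minimum tax is the binding amount.

¥114190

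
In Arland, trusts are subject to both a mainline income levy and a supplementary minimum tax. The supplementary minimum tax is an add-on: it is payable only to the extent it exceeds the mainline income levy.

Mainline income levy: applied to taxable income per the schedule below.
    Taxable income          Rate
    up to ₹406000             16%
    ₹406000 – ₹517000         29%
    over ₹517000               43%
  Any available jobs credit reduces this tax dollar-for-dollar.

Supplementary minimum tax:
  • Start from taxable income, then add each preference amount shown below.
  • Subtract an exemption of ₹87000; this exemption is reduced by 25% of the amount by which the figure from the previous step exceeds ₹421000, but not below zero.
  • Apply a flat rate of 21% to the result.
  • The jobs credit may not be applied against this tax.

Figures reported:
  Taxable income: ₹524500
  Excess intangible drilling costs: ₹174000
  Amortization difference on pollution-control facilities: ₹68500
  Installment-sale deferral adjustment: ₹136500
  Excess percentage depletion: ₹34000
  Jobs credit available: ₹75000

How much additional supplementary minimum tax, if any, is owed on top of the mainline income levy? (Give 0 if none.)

Mainline income levy:
  ₹406000 × 16% = ₹64960
  ₹111000 × 29% = ₹32190
  ₹7500 × 43% = ₹3225
  → ₹100375
  Less jobs credit ₹75000 → ₹25375

Supplementary minimum tax:
  Adjusted income: ₹524500 + ₹174000 + ₹68500 + ₹136500 + ₹34000 = ₹937500
  Exemption: 25% × (₹937500 − ₹421000) = ₹129125 ≥ ₹87000, so the exemption is fully phased out
  Base: ₹937500 − ₹0 = ₹937500
  ₹937500 × 21% = ₹196875

Excess of supplementary minimum tax over mainline income levy: ₹196875 − ₹25375 = ₹171500.

₹171500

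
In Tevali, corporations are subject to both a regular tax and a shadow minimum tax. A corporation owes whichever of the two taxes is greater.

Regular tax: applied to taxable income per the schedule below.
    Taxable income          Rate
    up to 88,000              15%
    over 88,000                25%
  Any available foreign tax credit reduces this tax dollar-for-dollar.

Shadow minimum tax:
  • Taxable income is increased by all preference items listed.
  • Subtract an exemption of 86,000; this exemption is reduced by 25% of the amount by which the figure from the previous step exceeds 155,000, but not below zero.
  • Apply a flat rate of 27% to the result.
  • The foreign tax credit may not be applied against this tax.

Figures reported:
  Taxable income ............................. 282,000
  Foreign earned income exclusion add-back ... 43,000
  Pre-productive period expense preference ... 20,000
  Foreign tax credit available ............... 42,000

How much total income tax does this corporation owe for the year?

82,755

Regular tax:
  88,000 × 15% = 13,200
  194,000 × 25% = 48,500
  → 61,700
  Less foreign tax credit 42,000 → 19,700

Shadow minimum tax:
  Adjusted income: 282,000 + 43,000 + 20,000 = 345,000
  Exemption: 86,000 − 25% × (345,000 − 155,000) = 86,000 − 47,500 = 38,500
  Base: 345,000 − 38,500 = 306,500
  306,500 × 27% = 82,755

82,755 > 19,700, so the shadow minimum tax is the binding amount.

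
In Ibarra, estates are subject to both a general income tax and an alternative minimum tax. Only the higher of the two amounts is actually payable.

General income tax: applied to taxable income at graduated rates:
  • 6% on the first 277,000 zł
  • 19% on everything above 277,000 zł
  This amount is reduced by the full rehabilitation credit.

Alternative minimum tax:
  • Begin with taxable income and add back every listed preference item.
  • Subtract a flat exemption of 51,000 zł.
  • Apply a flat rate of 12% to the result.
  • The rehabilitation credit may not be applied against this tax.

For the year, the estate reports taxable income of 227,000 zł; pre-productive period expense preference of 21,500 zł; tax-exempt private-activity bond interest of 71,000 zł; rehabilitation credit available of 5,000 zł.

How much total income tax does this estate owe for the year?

32,220 zł

General income tax:
  227,000 zł × 6% = 13,620 zł
  Less rehabilitation credit 5,000 zł → 8,620 zł

Alternative minimum tax:
  Adjusted income: 227,000 zł + 21,500 zł + 71,000 zł = 319,500 zł
  Less exemption 51,000 zł → base 268,500 zł
  268,500 zł × 12% = 32,220 zł

32,220 zł > 8,620 zł, so the alternative minimum tax is the binding amount.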